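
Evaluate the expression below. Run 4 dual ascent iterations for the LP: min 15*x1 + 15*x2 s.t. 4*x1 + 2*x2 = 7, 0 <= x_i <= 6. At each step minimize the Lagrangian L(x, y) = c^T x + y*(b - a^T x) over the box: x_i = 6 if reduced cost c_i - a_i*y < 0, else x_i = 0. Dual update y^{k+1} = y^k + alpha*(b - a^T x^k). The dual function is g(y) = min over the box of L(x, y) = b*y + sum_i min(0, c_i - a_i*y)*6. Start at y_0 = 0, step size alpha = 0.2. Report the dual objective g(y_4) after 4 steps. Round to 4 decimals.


Dual ascent for LP: min 15*x1 + 15*x2, 4*x1 + 2*x2 = 7, 0 <= x_i <= 6
Step 1: y^k = 0.0, reduced costs: (15.0, 15.0)
  x^k = (0.0, 0.0), subgradient = b - a^T x = 7.0
  y^{k+1} = 0.0 + 0.2*7.0 = 1.4
Step 2: y^k = 1.4, reduced costs: (9.4, 12.2)
  x^k = (0.0, 0.0), subgradient = b - a^T x = 7.0
  y^{k+1} = 1.4 + 0.2*7.0 = 2.8
Step 3: y^k = 2.8, reduced costs: (3.8, 9.4)
  x^k = (0.0, 0.0), subgradient = b - a^T x = 7.0
  y^{k+1} = 2.8 + 0.2*7.0 = 4.2
Step 4: y^k = 4.2, reduced costs: (-1.8, 6.6)
  x^k = (6.0, 0.0), subgradient = b - a^T x = -17.0
  y^{k+1} = 4.2 + 0.2*-17.0 = 0.8
Dual objective at y_4 = 0.8: reduced costs (11.8, 13.4), box minimizer x = (0.0, 0.0)
g(y_4) = b*y + (c1 - a1*y)*x1 + (c2 - a2*y)*x2 = 7*0.8 + 11.8*0.0 + 13.4*0.0 = 5.6 + 0.0 + 0.0 = 5.6


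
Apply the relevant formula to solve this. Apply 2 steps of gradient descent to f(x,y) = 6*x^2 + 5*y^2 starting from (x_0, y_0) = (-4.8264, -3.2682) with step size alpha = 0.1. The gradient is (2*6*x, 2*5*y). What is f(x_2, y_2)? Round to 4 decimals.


Gradient descent on f(x,y) = 6*x^2 + 5*y^2.
Starting point: (-4.8264, -3.2682), alpha = 0.1
Step 1: grad_x = 2*6*-4.8264 = -57.9168, grad_y = 2*5*-3.2682 = -32.682
  x_1 = -4.8264 - 0.1*-57.9168 = 0.9653
  y_1 = -3.2682 - 0.1*-32.682 = 0.0
Step 2: grad_x = 2*6*0.9653 = 11.5834, grad_y = 2*5*0.0 = 0.0
  x_2 = 0.9653 - 0.1*11.5834 = -0.1931
  y_2 = 0.0 - 0.1*0.0 = 0.0
f(-0.1931, 0.0) = 6*(-0.1931)^2 + 5*0.0^2 = 0.2236


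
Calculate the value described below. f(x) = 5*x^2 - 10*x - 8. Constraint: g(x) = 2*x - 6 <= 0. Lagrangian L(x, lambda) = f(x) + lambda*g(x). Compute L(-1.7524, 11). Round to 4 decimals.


Step 1: Evaluate f(x).
f(-1.7524) = 5*(-1.7524)^2 - 10*(-1.7524) - 8 = 24.8785
Step 2: Evaluate g(x).
g(-1.7524) = 2*-1.7524 - 6 = -9.5048
Step 3: Compute Lagrangian.
L = 24.8785 + 11*-9.5048 = -79.6743


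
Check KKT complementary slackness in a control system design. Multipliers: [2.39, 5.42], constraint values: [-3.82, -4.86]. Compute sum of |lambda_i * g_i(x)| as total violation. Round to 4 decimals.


KKT complementary slackness check:
lambda_1 * g_1 = 2.39 * -3.82 = -9.1298
lambda_2 * g_2 = 5.42 * -4.86 = -26.3412
Total violation = 9.1298 + 26.3412 = 35.471


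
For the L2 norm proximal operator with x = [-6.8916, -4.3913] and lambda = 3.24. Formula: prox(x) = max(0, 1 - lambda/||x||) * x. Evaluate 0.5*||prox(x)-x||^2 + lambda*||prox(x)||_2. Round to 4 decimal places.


Step 1: Compute ||x||.
||x|| = 8.1718
Step 2: Compute scaling factor.
scale = max(0, 1 - 3.24/8.1718) = 0.6035
Step 3: prox(x) = [-4.1592, -2.6502]
||prox(x)|| = 4.9318
Step 4: Proximal objective.
0.5*||prox-x||^2 = 5.2488
lambda*||prox|| = 15.979
Total = 21.2277


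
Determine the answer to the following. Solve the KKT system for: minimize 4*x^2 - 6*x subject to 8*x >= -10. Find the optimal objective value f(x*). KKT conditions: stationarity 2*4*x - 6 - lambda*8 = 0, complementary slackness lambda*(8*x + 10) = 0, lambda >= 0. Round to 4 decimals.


Step 1: Try lambda = 0 (constraint inactive).
Stationarity: 2*4*x - 6 = 0
x* = 6/(2*4) = 0.75
Check constraint: 8*0.75 = 6.0 >= -10 -- satisfied.
Step 2: Compute optimal value.
f(x*) = 4*0.75^2 - 6*0.75 = -2.25


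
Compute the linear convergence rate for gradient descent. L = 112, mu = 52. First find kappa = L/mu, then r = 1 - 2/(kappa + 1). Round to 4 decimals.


Step 1: Compute the condition number.
kappa = L/mu = 112/52 = 2.1538
Step 2: Compute the convergence rate.
r = 1 - 2/(kappa + 1) = 1 - 2*mu/(L + mu) = (L - mu)/(L + mu) = 60/164 = 0.3659


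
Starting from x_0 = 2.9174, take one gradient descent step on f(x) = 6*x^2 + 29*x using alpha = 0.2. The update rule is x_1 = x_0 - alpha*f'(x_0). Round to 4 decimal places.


We compute the gradient at x_0 and apply the update.
f'(x) = 12*x + 29
f'(2.9174) = 12*2.9174 + 29 = 64.0088
x_1 = 2.9174 - 0.2*64.0088 = -9.8844


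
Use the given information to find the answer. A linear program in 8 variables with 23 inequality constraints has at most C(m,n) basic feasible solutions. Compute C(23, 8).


Each vertex corresponds to some choice of n active constraints out of m, so the number of vertices is at most C(m, n) = m! / (n!(m-n)!).
m = 23, n = 8
Numerator: 23 * 22 * 21 * 20 * 19 * 18 * 17 * 16
Denominator: 8! = 40320
C(23, 8) = 490314


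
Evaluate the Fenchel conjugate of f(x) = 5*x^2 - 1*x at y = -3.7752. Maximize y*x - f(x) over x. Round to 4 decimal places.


f*(y) = sup_x {y*x - a*x^2 - b*x} = sup_x {(y-b)*x - a*x^2}
FOC: (y - b) - 2a*x = 0 => x* = (y - b)/(2a)
x* = (-3.7752 + 1)/(2*5) = -0.2775
f*(-3.7752) = (y-b)^2/(4a) = (-3.7752 + 1)^2/(4*5)
= 7.7017/20 = 0.3851


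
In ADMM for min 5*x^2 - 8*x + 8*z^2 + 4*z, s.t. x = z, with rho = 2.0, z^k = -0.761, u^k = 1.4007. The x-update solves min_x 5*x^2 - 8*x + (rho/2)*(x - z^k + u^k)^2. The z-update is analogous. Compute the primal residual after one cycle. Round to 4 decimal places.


ADMM iteration with rho = 2.0, z^k = -0.761, u^k = 1.4007
Step 1: x-update.
Minimize 5*x^2 - 8*x + (2.0/2)*(x + 0.761 + 1.4007)^2
FOC: (2*5 + 2.0)*x = 8 + 2.0*(-0.761 - 1.4007)
x^{k+1} = 0.3064
Step 2: z-update.
Minimize 8*z^2 + 4*z + (2.0/2)*(0.3064 - z + 1.4007)^2
FOC: (2*8 + 2.0)*z = -4 + 2.0*(0.3064 + 1.4007)
z^{k+1} = -0.0325
Step 3: u-update.
u^{k+1} = 1.4007 + 0.3064 + 0.0325 = 1.7396
Step 4: Primal residual = |0.3064 + 0.0325| = 0.3389


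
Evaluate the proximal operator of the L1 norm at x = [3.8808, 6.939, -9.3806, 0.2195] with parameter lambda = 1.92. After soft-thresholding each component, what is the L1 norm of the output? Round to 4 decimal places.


Soft-thresholding with lambda = 1.92:
prox(3.8808) = sign(3.8808)*max(|3.8808| - 1.92, 0) = 1.9608
prox(6.939) = sign(6.939)*max(|6.939| - 1.92, 0) = 5.019
prox(-9.3806) = sign(-9.3806)*max(|-9.3806| - 1.92, 0) = -7.4606
prox(0.2195) = sign(0.2195)*max(|0.2195| - 1.92, 0) = 0.0
prox(x) = [1.9608, 5.019, -7.4606, 0.0]
||prox(x)||_1 = 1.9608 + 5.019 + 7.4606 + 0.0 = 14.4404


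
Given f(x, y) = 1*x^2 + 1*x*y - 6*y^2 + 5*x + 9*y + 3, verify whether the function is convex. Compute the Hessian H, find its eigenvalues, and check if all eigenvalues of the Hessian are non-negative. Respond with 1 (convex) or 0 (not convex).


The Hessian of f(x,y) = 1*x^2 + 1*x*y - 6*y^2 + 5*x + 9*y + 3 is:
H = [[2, 1], [1, -12]]
Trace = 2 - 12 = -10
Determinant = 2*-12 - (1)^2 = -25
Discriminant = (-10)^2 - 4*-25 = 200.0
Eigenvalues: lambda_1 = -12.0711, lambda_2 = 2.0711
The function is not convex.

0


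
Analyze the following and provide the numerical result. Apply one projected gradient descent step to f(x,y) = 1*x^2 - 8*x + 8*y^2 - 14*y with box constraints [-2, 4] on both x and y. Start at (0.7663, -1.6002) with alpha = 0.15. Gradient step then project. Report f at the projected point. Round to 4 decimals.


Step 1: Compute gradient at (0.7663, -1.6002).
grad_x = 2*1*0.7663 - 8 = -6.4674
grad_y = 2*8*-1.6002 - 14 = -39.6032
Step 2: Gradient step.
x_raw = 0.7663 - 0.15*-6.4674 = 1.7364
y_raw = -1.6002 - 0.15*-39.6032 = 4.3403
Step 3: Project onto [-2, 4].
x_proj = clip(1.7364) = 1.7364
y_proj = clip(4.3403) = 4.0
Step 4: Evaluate f.
f(1.7364, 4.0) = 61.1238


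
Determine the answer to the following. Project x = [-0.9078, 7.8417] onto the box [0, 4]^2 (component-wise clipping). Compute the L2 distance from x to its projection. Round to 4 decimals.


Project each component onto [0, 4].
clip(-0.9078) = 0.0, clip(7.8417) = 4.0
Projection = [0.0, 4.0]
Squared diffs: [0.8241, 14.7587]
Distance = sqrt(15.5828) = 3.9475


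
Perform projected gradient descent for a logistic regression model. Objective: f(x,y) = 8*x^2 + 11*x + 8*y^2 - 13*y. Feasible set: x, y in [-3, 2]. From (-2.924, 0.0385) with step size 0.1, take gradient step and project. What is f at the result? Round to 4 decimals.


Step 1: Compute gradient at (-2.924, 0.0385).
grad_x = 2*8*-2.924 + 11 = -35.784
grad_y = 2*8*0.0385 - 13 = -12.384
Step 2: Gradient step.
x_raw = -2.924 - 0.1*-35.784 = 0.6544
y_raw = 0.0385 - 0.1*-12.384 = 1.2769
Step 3: Project onto [-3, 2].
x_proj = clip(0.6544) = 0.6544
y_proj = clip(1.2769) = 1.2769
Step 4: Evaluate f.
f(0.6544, 1.2769) = 7.0684


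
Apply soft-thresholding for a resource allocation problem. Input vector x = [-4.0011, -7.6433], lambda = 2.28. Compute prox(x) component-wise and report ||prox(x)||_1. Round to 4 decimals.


Soft-thresholding with lambda = 2.28:
prox(-4.0011) = sign(-4.0011)*max(|-4.0011| - 2.28, 0) = -1.7211
prox(-7.6433) = sign(-7.6433)*max(|-7.6433| - 2.28, 0) = -5.3633
prox(x) = [-1.7211, -5.3633]
||prox(x)||_1 = 1.7211 + 5.3633 = 7.0844


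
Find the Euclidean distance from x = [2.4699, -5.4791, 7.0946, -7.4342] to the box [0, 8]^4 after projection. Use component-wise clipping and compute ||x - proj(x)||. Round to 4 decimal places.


Project each component onto [0, 8].
clip(2.4699) = 2.4699, clip(-5.4791) = 0.0, clip(7.0946) = 7.0946, clip(-7.4342) = 0.0
Projection = [2.4699, 0.0, 7.0946, 0.0]
Squared diffs: [0.0, 30.0205, 0.0, 55.2673]
Distance = sqrt(85.2878) = 9.2351


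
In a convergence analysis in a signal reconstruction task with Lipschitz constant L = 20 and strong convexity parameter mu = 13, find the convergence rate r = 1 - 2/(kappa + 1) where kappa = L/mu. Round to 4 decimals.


Step 1: Compute the condition number.
kappa = L/mu = 20/13 = 1.5385
Step 2: Compute the convergence rate.
r = 1 - 2/(kappa + 1) = 1 - 2*mu/(L + mu) = (L - mu)/(L + mu) = 7/33 = 0.2121


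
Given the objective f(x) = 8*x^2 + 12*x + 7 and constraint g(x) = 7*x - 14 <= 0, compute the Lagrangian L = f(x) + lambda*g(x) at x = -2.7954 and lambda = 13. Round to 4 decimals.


Step 1: Evaluate f(x).
f(-2.7954) = 8*(-2.7954)^2 + 12*(-2.7954) + 7 = 35.9693
Step 2: Evaluate g(x).
g(-2.7954) = 7*-2.7954 - 14 = -33.5678
Step 3: Compute Lagrangian.
L = 35.9693 + 13*-33.5678 = -400.4121


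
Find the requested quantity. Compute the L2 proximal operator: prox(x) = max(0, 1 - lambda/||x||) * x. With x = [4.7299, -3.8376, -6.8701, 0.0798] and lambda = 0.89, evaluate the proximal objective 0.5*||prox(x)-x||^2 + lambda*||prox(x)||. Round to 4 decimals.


Step 1: Compute ||x||.
||x|| = 9.1817
Step 2: Compute scaling factor.
scale = max(0, 1 - 0.89/9.1817) = 0.9031
Step 3: prox(x) = [4.2714, -3.4656, -6.2042, 0.0721]
||prox(x)|| = 8.2917
Step 4: Proximal objective.
0.5*||prox-x||^2 = 0.3961
lambda*||prox|| = 7.3796
Total = 7.7757


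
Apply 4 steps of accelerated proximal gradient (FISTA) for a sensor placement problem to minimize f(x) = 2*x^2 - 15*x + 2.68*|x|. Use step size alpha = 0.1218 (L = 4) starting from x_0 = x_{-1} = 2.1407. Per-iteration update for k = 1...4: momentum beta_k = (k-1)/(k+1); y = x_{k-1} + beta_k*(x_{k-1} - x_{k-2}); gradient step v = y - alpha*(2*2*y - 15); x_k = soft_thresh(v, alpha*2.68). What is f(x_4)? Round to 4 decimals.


FISTA on f(x) = 2*x^2 - 15*x + 2.68*|x|
L = 4, alpha = 0.1218
Iteration 1: beta = 0.0, y = 2.1407 + 0.0*(2.1407 - 2.1407) = 2.1407
  grad(y) = -6.4372, v = y - alpha*grad = 2.9248
  prox(v) = soft_thresh(2.9248, 0.3264) = 2.5983
Iteration 2: beta = 0.3333, y = 2.5983 + 0.3333*(2.5983 - 2.1407) = 2.7509
  grad(y) = -3.9965, v = y - alpha*grad = 3.2376
  prox(v) = soft_thresh(3.2376, 0.3264) = 2.9112
Iteration 3: beta = 0.5, y = 2.9112 + 0.5*(2.9112 - 2.5983) = 3.0677
  grad(y) = -2.7293, v = y - alpha*grad = 3.4001
  prox(v) = soft_thresh(3.4001, 0.3264) = 3.0737
Iteration 4: beta = 0.6, y = 3.0737 + 0.6*(3.0737 - 2.9112) = 3.1711
  grad(y) = -2.3154, v = y - alpha*grad = 3.4532
  prox(v) = soft_thresh(3.4532, 0.3264) = 3.1267
f(x_4) = 2*3.1267^2 - 15*3.1267 + 2.68*|3.1267| = -18.9684


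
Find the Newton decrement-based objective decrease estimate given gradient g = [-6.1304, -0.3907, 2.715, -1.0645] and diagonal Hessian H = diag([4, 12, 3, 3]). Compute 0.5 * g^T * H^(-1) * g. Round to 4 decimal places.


Step 1: H is diagonal, so H^(-1) * g = [-1.5326, -0.0326, 0.905, -0.3548].
Step 2: g^T H^(-1) g = sum_i g_i^2 / H_ii
  = (-6.1304)^2/4 + (-0.3907)^2/12 + (2.715)^2/3 + (-1.0645)^2/3
  = 9.3955 + 0.0127 + 2.4571 + 0.3777 = 12.243
Step 3: Objective decrease = 0.5 * g^T H^(-1) g = 6.1215


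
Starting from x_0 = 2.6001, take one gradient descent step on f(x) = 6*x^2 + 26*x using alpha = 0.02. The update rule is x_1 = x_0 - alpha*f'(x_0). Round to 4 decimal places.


We compute the gradient at x_0 and apply the update.
f'(x) = 12*x + 26
f'(2.6001) = 12*2.6001 + 26 = 57.2012
x_1 = 2.6001 - 0.02*57.2012 = 1.4561


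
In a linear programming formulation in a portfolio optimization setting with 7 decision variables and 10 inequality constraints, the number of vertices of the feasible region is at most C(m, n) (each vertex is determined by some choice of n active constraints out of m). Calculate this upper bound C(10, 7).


Each vertex corresponds to some choice of n active constraints out of m, so the number of vertices is at most C(m, n) = m! / (n!(m-n)!).
m = 10, n = 7
Numerator: 10 * 9 * 8 * 7 * 6 * 5 * 4
Denominator: 7! = 5040
C(10, 7) = 120


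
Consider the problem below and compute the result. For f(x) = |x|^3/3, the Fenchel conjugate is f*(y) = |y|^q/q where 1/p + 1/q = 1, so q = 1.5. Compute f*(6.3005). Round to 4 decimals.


The conjugate exponent q satisfies 1/p + 1/q = 1.
p = 3, so q = 3/(3 - 1) = 1.5
|y|^q = 6.3005^1.5 = 15.8148
f*(6.3005) = 15.8148 / 1.5 = 10.5432


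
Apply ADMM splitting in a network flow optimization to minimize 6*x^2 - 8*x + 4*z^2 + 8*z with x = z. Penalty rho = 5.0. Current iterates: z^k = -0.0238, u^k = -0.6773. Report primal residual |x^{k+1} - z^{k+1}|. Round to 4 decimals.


ADMM iteration with rho = 5.0, z^k = -0.0238, u^k = -0.6773
Step 1: x-update.
Minimize 6*x^2 - 8*x + (5.0/2)*(x + 0.0238 - 0.6773)^2
FOC: (2*6 + 5.0)*x = 8 + 5.0*(-0.0238 + 0.6773)
x^{k+1} = 0.6628
Step 2: z-update.
Minimize 4*z^2 + 8*z + (5.0/2)*(0.6628 - z - 0.6773)^2
FOC: (2*4 + 5.0)*z = -8 + 5.0*(0.6628 - 0.6773)
z^{k+1} = -0.621
Step 3: u-update.
u^{k+1} = -0.6773 + 0.6628 + 0.621 = 0.6065
Step 4: Primal residual = |0.6628 + 0.621| = 1.2838


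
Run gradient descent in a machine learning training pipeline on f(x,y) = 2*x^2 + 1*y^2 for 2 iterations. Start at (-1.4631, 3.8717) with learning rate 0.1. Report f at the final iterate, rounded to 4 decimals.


Gradient descent on f(x,y) = 2*x^2 + 1*y^2.
Starting point: (-1.4631, 3.8717), alpha = 0.1
Step 1: grad_x = 2*2*-1.4631 = -5.8524, grad_y = 2*1*3.8717 = 7.7434
  x_1 = -1.4631 - 0.1*-5.8524 = -0.8779
  y_1 = 3.8717 - 0.1*7.7434 = 3.0974
Step 2: grad_x = 2*2*-0.8779 = -3.5114, grad_y = 2*1*3.0974 = 6.1947
  x_2 = -0.8779 - 0.1*-3.5114 = -0.5267
  y_2 = 3.0974 - 0.1*6.1947 = 2.4779
f(-0.5267, 2.4779) = 2*(-0.5267)^2 + 1*2.4779^2 = 6.6948


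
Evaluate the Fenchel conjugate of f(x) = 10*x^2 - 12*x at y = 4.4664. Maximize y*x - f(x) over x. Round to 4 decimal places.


f*(y) = sup_x {y*x - a*x^2 - b*x} = sup_x {(y-b)*x - a*x^2}
FOC: (y - b) - 2a*x = 0 => x* = (y - b)/(2a)
x* = (4.4664 + 12)/(2*10) = 0.8233
f*(4.4664) = (y-b)^2/(4a) = (4.4664 + 12)^2/(4*10)
= 271.1423/40 = 6.7786


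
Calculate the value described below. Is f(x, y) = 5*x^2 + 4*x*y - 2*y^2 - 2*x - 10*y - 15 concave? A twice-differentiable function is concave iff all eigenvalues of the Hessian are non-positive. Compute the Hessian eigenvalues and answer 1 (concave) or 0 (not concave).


The Hessian of f(x,y) = 5*x^2 + 4*x*y - 2*y^2 - 2*x - 10*y - 15 is:
H = [[10, 4], [4, -4]]
Trace = 10 - 4 = 6
Determinant = 10*-4 - (4)^2 = -56
Discriminant = (6)^2 - 4*-56 = 260.0
Eigenvalues: lambda_1 = -5.0623, lambda_2 = 11.0623
The function is not concave.

0


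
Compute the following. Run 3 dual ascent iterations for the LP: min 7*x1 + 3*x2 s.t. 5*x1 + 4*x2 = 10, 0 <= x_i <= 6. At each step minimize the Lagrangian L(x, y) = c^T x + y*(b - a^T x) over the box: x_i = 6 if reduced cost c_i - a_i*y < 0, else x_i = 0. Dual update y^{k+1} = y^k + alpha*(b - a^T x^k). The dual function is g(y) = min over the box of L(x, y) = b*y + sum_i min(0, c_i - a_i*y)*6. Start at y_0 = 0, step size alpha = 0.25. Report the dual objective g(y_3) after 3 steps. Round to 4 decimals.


Dual ascent for LP: min 7*x1 + 3*x2, 5*x1 + 4*x2 = 10, 0 <= x_i <= 6
Step 1: y^k = 0.0, reduced costs: (7.0, 3.0)
  x^k = (0.0, 0.0), subgradient = b - a^T x = 10.0
  y^{k+1} = 0.0 + 0.25*10.0 = 2.5
Step 2: y^k = 2.5, reduced costs: (-5.5, -7.0)
  x^k = (6.0, 6.0), subgradient = b - a^T x = -44.0
  y^{k+1} = 2.5 + 0.25*-44.0 = -8.5
Step 3: y^k = -8.5, reduced costs: (49.5, 37.0)
  x^k = (0.0, 0.0), subgradient = b - a^T x = 10.0
  y^{k+1} = -8.5 + 0.25*10.0 = -6.0
Dual objective at y_3 = -6.0: reduced costs (37.0, 27.0), box minimizer x = (0.0, 0.0)
g(y_3) = b*y + (c1 - a1*y)*x1 + (c2 - a2*y)*x2 = 10*(-6.0) + 37.0*0.0 + 27.0*0.0 = -60.0 + 0.0 + 0.0 = -60.0


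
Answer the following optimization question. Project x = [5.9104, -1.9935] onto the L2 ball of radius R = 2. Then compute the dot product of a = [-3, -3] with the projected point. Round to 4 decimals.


Step 1: Compute ||x|| (intermediates to 6 decimals).
||x|| = sqrt(5.9104^2 + (-1.9935)^2) = 6.237537
Step 2: Project.
Since ||x|| > R, scale = R/||x|| = 2/6.237537 = 0.320639, proj(x) = scale * x
proj(x) = [1.895105, -0.639194]
Step 3: Dot product.
a^T * proj(x) = -3*1.895105 - 3*(-0.639194) = -3.7677


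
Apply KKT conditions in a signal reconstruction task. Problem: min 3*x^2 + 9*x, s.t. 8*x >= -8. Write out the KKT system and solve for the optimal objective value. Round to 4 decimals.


Step 1: Try lambda = 0 (constraint inactive).
x_unc = -9/(2*3) = -1.5
Check: 8*-1.5 = -12.0 < -8 -- violated!
Step 2: Constraint must be active: 8*x = -8
x* = -8/8 = -1.0
lambda = (2*3*(-1.0) + 9)/8 = 0.375
Step 3: Compute optimal value.
f(x*) = 3*(-1.0)^2 + 9*(-1.0) = -6.0


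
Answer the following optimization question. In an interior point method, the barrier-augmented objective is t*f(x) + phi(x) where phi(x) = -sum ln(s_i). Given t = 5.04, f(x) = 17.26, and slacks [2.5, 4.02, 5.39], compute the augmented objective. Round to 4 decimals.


Step 1: Compute log-barrier.
ln values: [0.9163, 1.3913, 1.6845]
phi = -(0.9163 + 1.3913 + 1.6845) = -3.9921
Step 2: Compute augmented objective.
t*f(x) = 5.04*17.26 = 86.9904
Total = 86.9904 - 3.9921 = 82.9983


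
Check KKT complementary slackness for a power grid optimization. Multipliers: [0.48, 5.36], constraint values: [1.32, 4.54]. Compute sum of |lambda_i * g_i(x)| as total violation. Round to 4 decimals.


KKT complementary slackness check:
lambda_1 * g_1 = 0.48 * 1.32 = 0.6336
lambda_2 * g_2 = 5.36 * 4.54 = 24.3344
Total violation = 0.6336 + 24.3344 = 24.968


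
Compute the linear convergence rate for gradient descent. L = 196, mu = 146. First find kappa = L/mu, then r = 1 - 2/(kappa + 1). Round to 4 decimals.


Step 1: Compute the condition number.
kappa = L/mu = 196/146 = 1.3425
Step 2: Compute the convergence rate.
r = 1 - 2/(kappa + 1) = 1 - 2*mu/(L + mu) = (L - mu)/(L + mu) = 50/342 = 0.1462


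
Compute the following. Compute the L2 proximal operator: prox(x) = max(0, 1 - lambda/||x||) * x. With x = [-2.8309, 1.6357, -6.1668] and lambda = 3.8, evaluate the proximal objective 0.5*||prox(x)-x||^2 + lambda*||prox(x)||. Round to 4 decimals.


Step 1: Compute ||x||.
||x|| = 6.9799
Step 2: Compute scaling factor.
scale = max(0, 1 - 3.8/6.9799) = 0.4556
Step 3: prox(x) = [-1.2897, 0.7452, -2.8095]
||prox(x)|| = 3.1799
Step 4: Proximal objective.
0.5*||prox-x||^2 = 7.22
lambda*||prox|| = 12.0836
Total = 19.3036


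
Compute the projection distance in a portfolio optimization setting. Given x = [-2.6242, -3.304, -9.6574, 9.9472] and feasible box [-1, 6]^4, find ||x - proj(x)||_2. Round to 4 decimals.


Project each component onto [-1, 6].
clip(-2.6242) = -1.0, clip(-3.304) = -1.0, clip(-9.6574) = -1.0, clip(9.9472) = 6.0
Projection = [-1.0, -1.0, -1.0, 6.0]
Squared diffs: [2.638, 5.3084, 74.9506, 15.5804]
Distance = sqrt(98.4774) = 9.9236


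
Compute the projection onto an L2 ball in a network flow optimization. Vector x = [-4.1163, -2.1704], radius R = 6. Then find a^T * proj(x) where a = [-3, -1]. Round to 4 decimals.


Step 1: Compute ||x|| (intermediates to 6 decimals).
||x|| = sqrt((-4.1163)^2 + (-2.1704)^2) = 4.653446
Step 2: Project.
Since ||x|| <= R, proj = x (no scaling needed).
proj(x) = [-4.1163, -2.1704]
Step 3: Dot product.
a^T * proj(x) = -3*(-4.1163) - 1*(-2.1704) = 14.5193


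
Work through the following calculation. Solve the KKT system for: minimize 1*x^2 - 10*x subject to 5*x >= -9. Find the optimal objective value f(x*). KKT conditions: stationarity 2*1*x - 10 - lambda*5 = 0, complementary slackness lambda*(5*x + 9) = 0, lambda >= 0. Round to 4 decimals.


Step 1: Try lambda = 0 (constraint inactive).
Stationarity: 2*1*x - 10 = 0
x* = 10/(2*1) = 5.0
Check constraint: 5*5.0 = 25.0 >= -9 -- satisfied.
Step 2: Compute optimal value.
f(x*) = 1*5.0^2 - 10*5.0 = -25.0


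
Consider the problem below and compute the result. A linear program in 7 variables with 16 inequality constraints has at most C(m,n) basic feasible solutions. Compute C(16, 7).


Each vertex corresponds to some choice of n active constraints out of m, so the number of vertices is at most C(m, n) = m! / (n!(m-n)!).
m = 16, n = 7
Numerator: 16 * 15 * 14 * 13 * 12 * 11 * 10
Denominator: 7! = 5040
C(16, 7) = 11440


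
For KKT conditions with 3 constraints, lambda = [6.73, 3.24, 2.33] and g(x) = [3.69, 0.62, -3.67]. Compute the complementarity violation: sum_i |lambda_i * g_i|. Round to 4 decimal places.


KKT complementary slackness check:
lambda_1 * g_1 = 6.73 * 3.69 = 24.8337
lambda_2 * g_2 = 3.24 * 0.62 = 2.0088
lambda_3 * g_3 = 2.33 * -3.67 = -8.5511
Total violation = 24.8337 + 2.0088 + 8.5511 = 35.3936


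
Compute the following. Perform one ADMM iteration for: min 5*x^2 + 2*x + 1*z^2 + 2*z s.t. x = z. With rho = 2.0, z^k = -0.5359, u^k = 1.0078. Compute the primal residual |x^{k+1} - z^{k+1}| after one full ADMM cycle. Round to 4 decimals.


ADMM iteration with rho = 2.0, z^k = -0.5359, u^k = 1.0078
Step 1: x-update.
Minimize 5*x^2 + 2*x + (2.0/2)*(x + 0.5359 + 1.0078)^2
FOC: (2*5 + 2.0)*x = -2 + 2.0*(-0.5359 - 1.0078)
x^{k+1} = -0.424
Step 2: z-update.
Minimize 1*z^2 + 2*z + (2.0/2)*(-0.424 - z + 1.0078)^2
FOC: (2*1 + 2.0)*z = -2 + 2.0*(-0.424 + 1.0078)
z^{k+1} = -0.2081
Step 3: u-update.
u^{k+1} = 1.0078 - 0.424 + 0.2081 = 0.7919
Step 4: Primal residual = |-0.424 + 0.2081| = 0.2159


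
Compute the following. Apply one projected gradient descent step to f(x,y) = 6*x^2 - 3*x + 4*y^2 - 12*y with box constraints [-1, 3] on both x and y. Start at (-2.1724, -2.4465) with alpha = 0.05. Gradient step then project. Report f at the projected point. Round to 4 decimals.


Step 1: Compute gradient at (-2.1724, -2.4465).
grad_x = 2*6*-2.1724 - 3 = -29.0688
grad_y = 2*4*-2.4465 - 12 = -31.572
Step 2: Gradient step.
x_raw = -2.1724 - 0.05*-29.0688 = -0.719
y_raw = -2.4465 - 0.05*-31.572 = -0.8679
Step 3: Project onto [-1, 3].
x_proj = clip(-0.719) = -0.719
y_proj = clip(-0.8679) = -0.8679
Step 4: Evaluate f.
f(-0.719, -0.8679) = 18.6861


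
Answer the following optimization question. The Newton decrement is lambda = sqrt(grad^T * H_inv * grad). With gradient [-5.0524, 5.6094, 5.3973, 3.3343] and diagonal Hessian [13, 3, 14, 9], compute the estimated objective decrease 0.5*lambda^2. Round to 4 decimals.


Step 1: H is diagonal, so H^(-1) * g = [-0.3886, 1.8698, 0.3855, 0.3705].
Step 2: g^T H^(-1) g = sum_i g_i^2 / H_ii
  = (-5.0524)^2/13 + (5.6094)^2/3 + (5.3973)^2/14 + (3.3343)^2/9
  = 1.9636 + 10.4885 + 2.0808 + 1.2353 = 15.7681
Step 3: Objective decrease = 0.5 * g^T H^(-1) g = 7.8841


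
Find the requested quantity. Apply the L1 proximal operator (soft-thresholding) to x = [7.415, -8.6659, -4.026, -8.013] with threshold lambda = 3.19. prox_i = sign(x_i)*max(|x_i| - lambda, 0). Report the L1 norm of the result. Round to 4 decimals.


Soft-thresholding with lambda = 3.19:
prox(7.415) = sign(7.415)*max(|7.415| - 3.19, 0) = 4.225
prox(-8.6659) = sign(-8.6659)*max(|-8.6659| - 3.19, 0) = -5.4759
prox(-4.026) = sign(-4.026)*max(|-4.026| - 3.19, 0) = -0.836
prox(-8.013) = sign(-8.013)*max(|-8.013| - 3.19, 0) = -4.823
prox(x) = [4.225, -5.4759, -0.836, -4.823]
||prox(x)||_1 = 4.225 + 5.4759 + 0.836 + 4.823 = 15.3599


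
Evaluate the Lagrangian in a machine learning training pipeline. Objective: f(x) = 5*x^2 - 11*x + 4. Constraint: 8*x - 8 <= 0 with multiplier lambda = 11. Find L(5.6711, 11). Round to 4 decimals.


Step 1: Evaluate f(x).
f(5.6711) = 5*5.6711^2 - 11*5.6711 + 4 = 102.4248
Step 2: Evaluate g(x).
g(5.6711) = 8*5.6711 - 8 = 37.3688
Step 3: Compute Lagrangian.
L = 102.4248 + 11*37.3688 = 513.4816


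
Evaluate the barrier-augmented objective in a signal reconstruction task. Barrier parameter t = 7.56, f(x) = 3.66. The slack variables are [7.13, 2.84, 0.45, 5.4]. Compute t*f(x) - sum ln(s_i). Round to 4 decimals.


Step 1: Compute log-barrier.
ln values: [1.9643, 1.0438, -0.7985, 1.6864]
phi = -(1.9643 + 1.0438 - 0.7985 + 1.6864) = -3.896
Step 2: Compute augmented objective.
t*f(x) = 7.56*3.66 = 27.6696
Total = 27.6696 - 3.896 = 23.7736


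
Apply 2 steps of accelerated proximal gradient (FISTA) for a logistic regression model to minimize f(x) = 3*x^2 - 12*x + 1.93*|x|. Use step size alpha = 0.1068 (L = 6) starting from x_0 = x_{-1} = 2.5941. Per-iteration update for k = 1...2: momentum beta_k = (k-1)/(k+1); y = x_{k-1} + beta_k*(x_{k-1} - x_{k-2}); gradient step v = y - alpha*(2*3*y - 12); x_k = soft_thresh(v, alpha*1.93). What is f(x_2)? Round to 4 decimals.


FISTA on f(x) = 3*x^2 - 12*x + 1.93*|x|
L = 6, alpha = 0.1068
Iteration 1: beta = 0.0, y = 2.5941 + 0.0*(2.5941 - 2.5941) = 2.5941
  grad(y) = 3.5646, v = y - alpha*grad = 2.2134
  prox(v) = soft_thresh(2.2134, 0.2061) = 2.0073
Iteration 2: beta = 0.3333, y = 2.0073 + 0.3333*(2.0073 - 2.5941) = 1.8117
  grad(y) = -1.13, v = y - alpha*grad = 1.9324
  prox(v) = soft_thresh(1.9324, 0.2061) = 1.7262
f(x_2) = 3*1.7262^2 - 12*1.7262 + 1.93*|1.7262| = -8.4435


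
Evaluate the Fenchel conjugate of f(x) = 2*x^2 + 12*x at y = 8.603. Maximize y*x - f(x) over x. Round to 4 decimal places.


f*(y) = sup_x {y*x - a*x^2 - b*x} = sup_x {(y-b)*x - a*x^2}
FOC: (y - b) - 2a*x = 0 => x* = (y - b)/(2a)
x* = (8.603 - 12)/(2*2) = -0.8493
f*(8.603) = (y-b)^2/(4a) = (8.603 - 12)^2/(4*2)
= 11.5396/8 = 1.4425


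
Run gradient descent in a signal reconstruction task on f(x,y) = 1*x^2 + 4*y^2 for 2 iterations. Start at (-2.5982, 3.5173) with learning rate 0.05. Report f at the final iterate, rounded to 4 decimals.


Gradient descent on f(x,y) = 1*x^2 + 4*y^2.
Starting point: (-2.5982, 3.5173), alpha = 0.05
Step 1: grad_x = 2*1*-2.5982 = -5.1964, grad_y = 2*4*3.5173 = 28.1384
  x_1 = -2.5982 - 0.05*-5.1964 = -2.3384
  y_1 = 3.5173 - 0.05*28.1384 = 2.1104
Step 2: grad_x = 2*1*-2.3384 = -4.6768, grad_y = 2*4*2.1104 = 16.883
  x_2 = -2.3384 - 0.05*-4.6768 = -2.1045
  y_2 = 2.1104 - 0.05*16.883 = 1.2662
f(-2.1045, 1.2662) = 1*(-2.1045)^2 + 4*1.2662^2 = 10.8424


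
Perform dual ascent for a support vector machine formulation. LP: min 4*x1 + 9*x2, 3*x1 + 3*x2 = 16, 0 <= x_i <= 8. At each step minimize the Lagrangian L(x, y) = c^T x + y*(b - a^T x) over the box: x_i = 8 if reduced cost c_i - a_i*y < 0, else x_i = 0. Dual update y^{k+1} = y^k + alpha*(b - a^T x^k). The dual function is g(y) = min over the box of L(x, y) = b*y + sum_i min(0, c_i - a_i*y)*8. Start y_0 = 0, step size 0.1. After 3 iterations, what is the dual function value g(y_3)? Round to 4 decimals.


Dual ascent for LP: min 4*x1 + 9*x2, 3*x1 + 3*x2 = 16, 0 <= x_i <= 8
Step 1: y^k = 0.0, reduced costs: (4.0, 9.0)
  x^k = (0.0, 0.0), subgradient = b - a^T x = 16.0
  y^{k+1} = 0.0 + 0.1*16.0 = 1.6
Step 2: y^k = 1.6, reduced costs: (-0.8, 4.2)
  x^k = (8.0, 0.0), subgradient = b - a^T x = -8.0
  y^{k+1} = 1.6 + 0.1*-8.0 = 0.8
Step 3: y^k = 0.8, reduced costs: (1.6, 6.6)
  x^k = (0.0, 0.0), subgradient = b - a^T x = 16.0
  y^{k+1} = 0.8 + 0.1*16.0 = 2.4
Dual objective at y_3 = 2.4: reduced costs (-3.2, 1.8), box minimizer x = (8.0, 0.0)
g(y_3) = b*y + (c1 - a1*y)*x1 + (c2 - a2*y)*x2 = 16*2.4 + (-3.2)*8.0 + 1.8*0.0 = 38.4 - 25.6 + 0.0 = 12.8


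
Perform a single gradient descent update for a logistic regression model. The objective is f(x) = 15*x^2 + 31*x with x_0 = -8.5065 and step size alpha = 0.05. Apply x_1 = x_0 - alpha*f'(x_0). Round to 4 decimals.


We compute the gradient at x_0 and apply the update.
f'(x) = 30*x + 31
f'(-8.5065) = 30*-8.5065 + 31 = -224.195
x_1 = -8.5065 - 0.05*-224.195 = 2.7033


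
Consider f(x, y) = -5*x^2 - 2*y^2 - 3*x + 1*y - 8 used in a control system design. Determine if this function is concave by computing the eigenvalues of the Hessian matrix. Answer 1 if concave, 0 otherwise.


The Hessian of f(x,y) = -5*x^2 - 2*y^2 - 3*x + 1*y - 8 is:
H = [[-10, 0], [0, -4]]
Trace = -10 - 4 = -14
Determinant = -10*-4 - (0)^2 = 40
Discriminant = (-14)^2 - 4*40 = 36.0
Eigenvalues: lambda_1 = -10.0, lambda_2 = -4.0
The function is concave.

1


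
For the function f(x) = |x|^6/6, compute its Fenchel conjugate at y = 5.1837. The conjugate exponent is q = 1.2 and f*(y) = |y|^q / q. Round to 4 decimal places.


The conjugate exponent q satisfies 1/p + 1/q = 1.
p = 6, so q = 6/(6 - 1) = 1.2
|y|^q = 5.1837^1.2 = 7.2039
f*(5.1837) = 7.2039 / 1.2 = 6.0033


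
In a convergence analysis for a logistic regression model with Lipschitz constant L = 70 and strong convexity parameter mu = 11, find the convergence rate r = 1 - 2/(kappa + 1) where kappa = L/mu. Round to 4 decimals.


Step 1: Compute the condition number.
kappa = L/mu = 70/11 = 6.3636
Step 2: Compute the convergence rate.
r = 1 - 2/(kappa + 1) = 1 - 2*mu/(L + mu) = (L - mu)/(L + mu) = 59/81 = 0.7284


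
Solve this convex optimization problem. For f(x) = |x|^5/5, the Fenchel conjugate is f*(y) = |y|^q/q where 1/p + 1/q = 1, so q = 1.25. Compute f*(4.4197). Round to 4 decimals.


The conjugate exponent q satisfies 1/p + 1/q = 1.
p = 5, so q = 5/(5 - 1) = 1.25
|y|^q = 4.4197^1.25 = 6.4083
f*(4.4197) = 6.4083 / 1.25 = 5.1266


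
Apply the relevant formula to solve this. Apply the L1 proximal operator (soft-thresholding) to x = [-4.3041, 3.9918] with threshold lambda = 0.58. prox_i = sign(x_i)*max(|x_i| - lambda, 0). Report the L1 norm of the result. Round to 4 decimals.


Soft-thresholding with lambda = 0.58:
prox(-4.3041) = sign(-4.3041)*max(|-4.3041| - 0.58, 0) = -3.7241
prox(3.9918) = sign(3.9918)*max(|3.9918| - 0.58, 0) = 3.4118
prox(x) = [-3.7241, 3.4118]
||prox(x)||_1 = 3.7241 + 3.4118 = 7.1359


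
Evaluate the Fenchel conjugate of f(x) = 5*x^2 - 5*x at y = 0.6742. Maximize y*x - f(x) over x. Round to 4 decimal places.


f*(y) = sup_x {y*x - a*x^2 - b*x} = sup_x {(y-b)*x - a*x^2}
FOC: (y - b) - 2a*x = 0 => x* = (y - b)/(2a)
x* = (0.6742 + 5)/(2*5) = 0.5674
f*(0.6742) = (y-b)^2/(4a) = (0.6742 + 5)^2/(4*5)
= 32.1965/20 = 1.6098


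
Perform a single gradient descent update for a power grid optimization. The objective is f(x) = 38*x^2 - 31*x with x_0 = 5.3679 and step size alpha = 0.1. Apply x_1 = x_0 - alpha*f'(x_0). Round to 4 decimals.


We compute the gradient at x_0 and apply the update.
f'(x) = 76*x - 31
f'(5.3679) = 76*5.3679 - 31 = 376.9604
x_1 = 5.3679 - 0.1*376.9604 = -32.3281


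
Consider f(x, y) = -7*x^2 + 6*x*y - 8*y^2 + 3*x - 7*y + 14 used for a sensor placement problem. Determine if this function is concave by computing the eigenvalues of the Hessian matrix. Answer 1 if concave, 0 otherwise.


The Hessian of f(x,y) = -7*x^2 + 6*x*y - 8*y^2 + 3*x - 7*y + 14 is:
H = [[-14, 6], [6, -16]]
Trace = -14 - 16 = -30
Determinant = -14*-16 - (6)^2 = 188
Discriminant = (-30)^2 - 4*188 = 148.0
Eigenvalues: lambda_1 = -21.0828, lambda_2 = -8.9172
The function is concave.

1


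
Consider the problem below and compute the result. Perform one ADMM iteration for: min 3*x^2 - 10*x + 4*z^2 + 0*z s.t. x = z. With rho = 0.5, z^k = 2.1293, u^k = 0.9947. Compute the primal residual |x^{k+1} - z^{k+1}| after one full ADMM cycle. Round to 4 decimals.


ADMM iteration with rho = 0.5, z^k = 2.1293, u^k = 0.9947
Step 1: x-update.
Minimize 3*x^2 - 10*x + (0.5/2)*(x - 2.1293 + 0.9947)^2
FOC: (2*3 + 0.5)*x = 10 + 0.5*(2.1293 - 0.9947)
x^{k+1} = 1.6257
Step 2: z-update.
Minimize 4*z^2 + 0*z + (0.5/2)*(1.6257 - z + 0.9947)^2
FOC: (2*4 + 0.5)*z = 0 + 0.5*(1.6257 + 0.9947)
z^{k+1} = 0.1541
Step 3: u-update.
u^{k+1} = 0.9947 + 1.6257 - 0.1541 = 2.4663
Step 4: Primal residual = |1.6257 - 0.1541| = 1.4716


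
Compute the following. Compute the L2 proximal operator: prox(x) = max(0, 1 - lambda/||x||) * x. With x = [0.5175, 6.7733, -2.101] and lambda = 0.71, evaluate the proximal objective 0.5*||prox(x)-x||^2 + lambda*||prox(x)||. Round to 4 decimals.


Step 1: Compute ||x||.
||x|| = 7.1105
Step 2: Compute scaling factor.
scale = max(0, 1 - 0.71/7.1105) = 0.9001
Step 3: prox(x) = [0.4658, 6.097, -1.8912]
||prox(x)|| = 6.4005
Step 4: Proximal objective.
0.5*||prox-x||^2 = 0.2521
lambda*||prox|| = 4.5444
Total = 4.7964


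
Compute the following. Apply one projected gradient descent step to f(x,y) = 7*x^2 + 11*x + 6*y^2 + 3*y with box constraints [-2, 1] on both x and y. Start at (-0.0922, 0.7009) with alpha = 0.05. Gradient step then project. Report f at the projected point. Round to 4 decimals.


Step 1: Compute gradient at (-0.0922, 0.7009).
grad_x = 2*7*-0.0922 + 11 = 9.7092
grad_y = 2*6*0.7009 + 3 = 11.4108
Step 2: Gradient step.
x_raw = -0.0922 - 0.05*9.7092 = -0.5777
y_raw = 0.7009 - 0.05*11.4108 = 0.1304
Step 3: Project onto [-2, 1].
x_proj = clip(-0.5777) = -0.5777
y_proj = clip(0.1304) = 0.1304
Step 4: Evaluate f.
f(-0.5777, 0.1304) = -3.5254


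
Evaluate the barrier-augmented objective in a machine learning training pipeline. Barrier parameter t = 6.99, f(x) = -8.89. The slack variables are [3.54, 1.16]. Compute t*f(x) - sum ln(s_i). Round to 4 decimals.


Step 1: Compute log-barrier.
ln values: [1.2641, 0.1484]
phi = -(1.2641 + 0.1484) = -1.4125
Step 2: Compute augmented objective.
t*f(x) = 6.99*-8.89 = -62.1411
Total = -62.1411 - 1.4125 = -63.5536


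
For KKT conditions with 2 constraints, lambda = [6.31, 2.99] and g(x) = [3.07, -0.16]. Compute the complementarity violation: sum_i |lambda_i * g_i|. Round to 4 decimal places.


KKT complementary slackness check:
lambda_1 * g_1 = 6.31 * 3.07 = 19.3717
lambda_2 * g_2 = 2.99 * -0.16 = -0.4784
Total violation = 19.3717 + 0.4784 = 19.8501


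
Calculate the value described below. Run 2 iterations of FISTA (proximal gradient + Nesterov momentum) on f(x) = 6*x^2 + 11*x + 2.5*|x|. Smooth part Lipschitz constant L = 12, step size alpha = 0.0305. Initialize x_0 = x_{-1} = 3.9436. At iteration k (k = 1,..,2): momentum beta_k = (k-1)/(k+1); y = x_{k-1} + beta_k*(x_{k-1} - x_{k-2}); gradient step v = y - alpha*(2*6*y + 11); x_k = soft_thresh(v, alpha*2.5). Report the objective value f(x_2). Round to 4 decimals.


FISTA on f(x) = 6*x^2 + 11*x + 2.5*|x|
L = 12, alpha = 0.0305
Iteration 1: beta = 0.0, y = 3.9436 + 0.0*(3.9436 - 3.9436) = 3.9436
  grad(y) = 58.3232, v = y - alpha*grad = 2.1647
  prox(v) = soft_thresh(2.1647, 0.0763) = 2.0885
Iteration 2: beta = 0.3333, y = 2.0885 + 0.3333*(2.0885 - 3.9436) = 1.4701
  grad(y) = 28.6415, v = y - alpha*grad = 0.5966
  prox(v) = soft_thresh(0.5966, 0.0763) = 0.5203
f(x_2) = 6*0.5203^2 + 11*0.5203 + 2.5*|0.5203| = 8.6485


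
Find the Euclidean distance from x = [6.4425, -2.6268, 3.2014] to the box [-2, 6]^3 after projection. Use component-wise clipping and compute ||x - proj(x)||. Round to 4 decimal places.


Project each component onto [-2, 6].
clip(6.4425) = 6.0, clip(-2.6268) = -2.0, clip(3.2014) = 3.2014
Projection = [6.0, -2.0, 3.2014]
Squared diffs: [0.1958, 0.3929, 0.0]
Distance = sqrt(0.5887) = 0.7673


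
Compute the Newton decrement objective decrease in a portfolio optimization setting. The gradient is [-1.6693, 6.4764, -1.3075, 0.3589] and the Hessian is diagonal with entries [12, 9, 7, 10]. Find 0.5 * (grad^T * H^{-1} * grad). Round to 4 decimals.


Step 1: H is diagonal, so H^(-1) * g = [-0.1391, 0.7196, -0.1868, 0.0359].
Step 2: g^T H^(-1) g = sum_i g_i^2 / H_ii
  = (-1.6693)^2/12 + (6.4764)^2/9 + (-1.3075)^2/7 + (0.3589)^2/10
  = 0.2322 + 4.6604 + 0.2442 + 0.0129 = 5.1497
Step 3: Objective decrease = 0.5 * g^T H^(-1) g = 2.5749


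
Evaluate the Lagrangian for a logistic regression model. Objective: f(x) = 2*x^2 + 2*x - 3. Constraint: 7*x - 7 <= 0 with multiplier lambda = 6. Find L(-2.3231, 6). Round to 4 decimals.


Step 1: Evaluate f(x).
f(-2.3231) = 2*(-2.3231)^2 + 2*(-2.3231) - 3 = 3.1474
Step 2: Evaluate g(x).
g(-2.3231) = 7*-2.3231 - 7 = -23.2617
Step 3: Compute Lagrangian.
L = 3.1474 + 6*-23.2617 = -136.4228


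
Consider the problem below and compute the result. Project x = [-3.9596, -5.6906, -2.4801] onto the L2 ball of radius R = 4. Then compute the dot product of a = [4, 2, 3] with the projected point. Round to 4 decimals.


Step 1: Compute ||x|| (intermediates to 6 decimals).
||x|| = sqrt((-3.9596)^2 + (-5.6906)^2 + (-2.4801)^2) = 7.362897
Step 2: Project.
Since ||x|| > R, scale = R/||x|| = 4/7.362897 = 0.543264, proj(x) = scale * x
proj(x) = [-2.151108, -3.091498, -1.347349]
Step 3: Dot product.
a^T * proj(x) = 4*(-2.151108) + 2*(-3.091498) + 3*(-1.347349) = -18.8295


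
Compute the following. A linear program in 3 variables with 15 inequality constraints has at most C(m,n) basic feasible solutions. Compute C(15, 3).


Each vertex corresponds to some choice of n active constraints out of m, so the number of vertices is at most C(m, n) = m! / (n!(m-n)!).
m = 15, n = 3
Numerator: 15 * 14 * 13
Denominator: 3! = 6
C(15, 3) = 455


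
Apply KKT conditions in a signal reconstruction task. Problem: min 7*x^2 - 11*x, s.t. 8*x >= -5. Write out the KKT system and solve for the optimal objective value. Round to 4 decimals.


Step 1: Try lambda = 0 (constraint inactive).
Stationarity: 2*7*x - 11 = 0
x* = 11/(2*7) = 11/14 = 0.7857 (rounded; the exact value 11/14 is used below)
Check constraint: 8*0.7857 = 6.2856 >= -5 -- satisfied.
Step 2: Compute optimal value.
f(x*) = 7*(11/14)^2 - 11*(11/14) = -4.3214


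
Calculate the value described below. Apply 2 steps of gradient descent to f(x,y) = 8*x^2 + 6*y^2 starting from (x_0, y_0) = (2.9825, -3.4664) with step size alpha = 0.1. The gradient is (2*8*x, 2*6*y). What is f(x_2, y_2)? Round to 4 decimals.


Gradient descent on f(x,y) = 8*x^2 + 6*y^2.
Starting point: (2.9825, -3.4664), alpha = 0.1
Step 1: grad_x = 2*8*2.9825 = 47.72, grad_y = 2*6*-3.4664 = -41.5968
  x_1 = 2.9825 - 0.1*47.72 = -1.7895
  y_1 = -3.4664 - 0.1*-41.5968 = 0.6933
Step 2: grad_x = 2*8*-1.7895 = -28.632, grad_y = 2*6*0.6933 = 8.3194
  x_2 = -1.7895 - 0.1*-28.632 = 1.0737
  y_2 = 0.6933 - 0.1*8.3194 = -0.1387
f(1.0737, -0.1387) = 8*1.0737^2 + 6*(-0.1387)^2 = 9.338


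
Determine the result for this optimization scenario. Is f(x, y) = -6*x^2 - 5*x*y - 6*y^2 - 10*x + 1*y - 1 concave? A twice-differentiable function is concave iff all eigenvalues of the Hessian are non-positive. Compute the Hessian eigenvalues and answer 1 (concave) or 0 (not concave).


The Hessian of f(x,y) = -6*x^2 - 5*x*y - 6*y^2 - 10*x + 1*y - 1 is:
H = [[-12, -5], [-5, -12]]
Trace = -12 - 12 = -24
Determinant = -12*-12 - (-5)^2 = 119
Discriminant = (-24)^2 - 4*119 = 100.0
Eigenvalues: lambda_1 = -17.0, lambda_2 = -7.0
The function is concave.

1


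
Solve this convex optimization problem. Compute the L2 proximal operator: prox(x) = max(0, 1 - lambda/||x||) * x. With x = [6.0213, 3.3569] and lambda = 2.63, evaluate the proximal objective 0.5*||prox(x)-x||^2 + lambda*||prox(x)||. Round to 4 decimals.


Step 1: Compute ||x||.
||x|| = 6.8938
Step 2: Compute scaling factor.
scale = max(0, 1 - 2.63/6.8938) = 0.6185
Step 3: prox(x) = [3.7242, 2.0762]
||prox(x)|| = 4.2638
Step 4: Proximal objective.
0.5*||prox-x||^2 = 3.4585
lambda*||prox|| = 11.2138
Total = 14.6723
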